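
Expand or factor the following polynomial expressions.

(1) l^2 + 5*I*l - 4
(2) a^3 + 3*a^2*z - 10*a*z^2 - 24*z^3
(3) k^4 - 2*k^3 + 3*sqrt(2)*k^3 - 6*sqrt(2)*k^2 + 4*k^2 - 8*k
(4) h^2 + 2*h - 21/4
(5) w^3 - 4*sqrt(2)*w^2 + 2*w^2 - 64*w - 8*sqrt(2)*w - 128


(1) = (l + I)*(l + 4*I)
(2) = (a - 3*z)*(a + 2*z)*(a + 4*z)
(3) = k*(k - 2)*(k + sqrt(2))*(k + 2*sqrt(2))
(4) = (h - 3/2)*(h + 7/2)
(5) = (w + 2)*(w - 8*sqrt(2))*(w + 4*sqrt(2))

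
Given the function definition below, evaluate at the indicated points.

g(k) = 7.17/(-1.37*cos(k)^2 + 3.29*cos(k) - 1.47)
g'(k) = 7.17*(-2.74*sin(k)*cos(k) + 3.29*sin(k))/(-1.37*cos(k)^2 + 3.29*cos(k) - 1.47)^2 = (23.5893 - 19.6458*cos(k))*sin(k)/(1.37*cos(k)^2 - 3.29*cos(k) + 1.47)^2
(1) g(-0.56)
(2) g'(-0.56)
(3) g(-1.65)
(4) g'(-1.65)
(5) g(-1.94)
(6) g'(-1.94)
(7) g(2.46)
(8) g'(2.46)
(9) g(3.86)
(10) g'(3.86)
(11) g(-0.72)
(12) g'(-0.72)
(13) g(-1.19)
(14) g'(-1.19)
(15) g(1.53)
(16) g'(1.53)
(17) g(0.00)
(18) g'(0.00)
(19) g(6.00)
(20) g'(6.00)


(1) = 21.47
(2) = -33.06
(3) = -4.12
(4) = -8.29
(5) = -2.53
(6) = -3.56
(7) = -1.48
(8) = 1.04
(9) = -1.52
(10) = -1.13
(11) = 31.30
(12) = -110.80
(13) = -16.43
(14) = -79.37
(15) = -5.36
(16) = 12.72
(17) = 15.93
(18) = 0.00
(19) = 16.83
(20) = -7.28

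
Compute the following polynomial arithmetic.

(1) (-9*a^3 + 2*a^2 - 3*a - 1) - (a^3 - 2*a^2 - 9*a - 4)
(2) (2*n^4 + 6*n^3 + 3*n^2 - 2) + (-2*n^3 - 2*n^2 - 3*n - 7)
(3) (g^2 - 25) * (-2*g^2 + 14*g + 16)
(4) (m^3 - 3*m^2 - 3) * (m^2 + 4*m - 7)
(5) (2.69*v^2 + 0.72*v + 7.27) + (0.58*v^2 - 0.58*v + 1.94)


(1) = -10*a^3 + 4*a^2 + 6*a + 3
(2) = 2*n^4 + 4*n^3 + n^2 - 3*n - 9
(3) = -2*g^4 + 14*g^3 + 66*g^2 - 350*g - 400
(4) = m^5 + m^4 - 19*m^3 + 18*m^2 - 12*m + 21
(5) = 3.27*v^2 + 0.14*v + 9.21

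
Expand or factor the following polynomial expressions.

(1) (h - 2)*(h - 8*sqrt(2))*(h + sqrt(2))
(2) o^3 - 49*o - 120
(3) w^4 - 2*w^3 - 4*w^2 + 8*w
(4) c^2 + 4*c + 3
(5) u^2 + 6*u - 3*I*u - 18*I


(1) = h^3 - 7*sqrt(2)*h^2 - 2*h^2 - 16*h + 14*sqrt(2)*h + 32
(2) = (o - 8)*(o + 3)*(o + 5)
(3) = w*(w - 2)^2*(w + 2)
(4) = (c + 1)*(c + 3)
(5) = (u + 6)*(u - 3*I)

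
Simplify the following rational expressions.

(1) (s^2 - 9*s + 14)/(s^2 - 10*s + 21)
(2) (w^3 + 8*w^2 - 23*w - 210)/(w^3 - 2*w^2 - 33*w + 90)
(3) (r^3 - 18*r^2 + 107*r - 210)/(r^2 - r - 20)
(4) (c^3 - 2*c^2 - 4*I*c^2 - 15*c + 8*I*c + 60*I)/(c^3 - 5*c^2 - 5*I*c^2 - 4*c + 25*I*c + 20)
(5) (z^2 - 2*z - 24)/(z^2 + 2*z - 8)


(1) = (s - 2)/(s - 3)
(2) = (w + 7)/(w - 3)
(3) = (r^2 - 13*r + 42)/(r + 4)
(4) = (c + 3)/(c - I)
(5) = (z - 6)/(z - 2)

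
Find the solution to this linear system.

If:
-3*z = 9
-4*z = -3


Then:
No Solution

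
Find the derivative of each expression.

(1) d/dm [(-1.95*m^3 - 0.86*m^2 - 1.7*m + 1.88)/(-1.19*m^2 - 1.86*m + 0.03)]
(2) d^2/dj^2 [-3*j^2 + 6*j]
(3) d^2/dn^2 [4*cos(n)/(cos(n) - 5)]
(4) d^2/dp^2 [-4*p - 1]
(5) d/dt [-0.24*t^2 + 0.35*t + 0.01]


(1) = (2.3205*m^4 + 7.254*m^3 - 0.5989*m^2 + 4.4228*m + 3.4458)/(1.4161*m^4 + 4.4268*m^3 + 3.3882*m^2 - 0.1116*m + 0.0009)
(2) = -6
(3) = 20*(sin(n)^2 - 5*cos(n) + 1)/(cos(n) - 5)^3
(4) = 0
(5) = 0.35 - 0.48*t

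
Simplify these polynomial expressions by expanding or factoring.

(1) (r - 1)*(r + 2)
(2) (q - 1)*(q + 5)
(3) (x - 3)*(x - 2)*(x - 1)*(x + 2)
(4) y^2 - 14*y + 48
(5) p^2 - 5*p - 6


(1) = r^2 + r - 2
(2) = q^2 + 4*q - 5
(3) = x^4 - 4*x^3 - x^2 + 16*x - 12
(4) = (y - 8)*(y - 6)
(5) = (p - 6)*(p + 1)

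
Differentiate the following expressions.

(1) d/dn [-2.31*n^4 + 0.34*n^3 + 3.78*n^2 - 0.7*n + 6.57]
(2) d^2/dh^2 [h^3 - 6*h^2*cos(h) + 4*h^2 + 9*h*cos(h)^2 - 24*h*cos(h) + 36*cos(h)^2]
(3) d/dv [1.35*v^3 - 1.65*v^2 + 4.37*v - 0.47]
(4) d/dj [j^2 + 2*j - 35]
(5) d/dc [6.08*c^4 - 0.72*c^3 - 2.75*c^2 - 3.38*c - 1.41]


(1) = -9.24*n^3 + 1.02*n^2 + 7.56*n - 0.7
(2) = 6*h^2*cos(h) + 24*sqrt(2)*h*sin(h + pi/4) - 18*h*cos(2*h) + 6*h + 48*sin(h) - 18*sin(2*h) - 12*cos(h) - 72*cos(2*h) + 8
(3) = 4.05*v^2 - 3.3*v + 4.37
(4) = 2*j + 2
(5) = 24.32*c^3 - 2.16*c^2 - 5.5*c - 3.38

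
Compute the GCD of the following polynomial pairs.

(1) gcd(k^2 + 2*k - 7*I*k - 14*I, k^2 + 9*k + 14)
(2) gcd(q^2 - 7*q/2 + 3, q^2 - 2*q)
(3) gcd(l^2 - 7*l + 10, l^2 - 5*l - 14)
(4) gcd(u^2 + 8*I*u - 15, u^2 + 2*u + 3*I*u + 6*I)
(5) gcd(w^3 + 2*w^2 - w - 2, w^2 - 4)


(1) = k + 2
(2) = gcd((q - 2)*(q - 3/2), q*(q - 2)) = q - 2
(3) = gcd((l - 5)*(l - 2), (l - 7)*(l + 2)) = 1
(4) = u + 3*I
(5) = w + 2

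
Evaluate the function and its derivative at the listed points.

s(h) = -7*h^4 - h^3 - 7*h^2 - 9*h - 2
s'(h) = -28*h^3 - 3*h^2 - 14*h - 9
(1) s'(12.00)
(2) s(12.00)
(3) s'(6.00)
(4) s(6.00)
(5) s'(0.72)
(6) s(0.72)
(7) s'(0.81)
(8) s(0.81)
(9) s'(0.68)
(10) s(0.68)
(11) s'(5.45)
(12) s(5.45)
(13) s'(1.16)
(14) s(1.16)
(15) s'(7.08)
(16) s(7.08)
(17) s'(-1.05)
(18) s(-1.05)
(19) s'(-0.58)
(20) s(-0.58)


(1) = -48993.00
(2) = -147998.00
(3) = -6249.00
(4) = -9596.00
(5) = -31.09
(6) = -14.36
(7) = -37.19
(8) = -17.43
(9) = -28.71
(10) = -13.17
(11) = -4707.01
(12) = -6596.52
(13) = -72.98
(14) = -36.09
(15) = -10195.56
(16) = -18360.09
(17) = 34.81
(18) = -7.62
(19) = 3.57
(20) = 0.27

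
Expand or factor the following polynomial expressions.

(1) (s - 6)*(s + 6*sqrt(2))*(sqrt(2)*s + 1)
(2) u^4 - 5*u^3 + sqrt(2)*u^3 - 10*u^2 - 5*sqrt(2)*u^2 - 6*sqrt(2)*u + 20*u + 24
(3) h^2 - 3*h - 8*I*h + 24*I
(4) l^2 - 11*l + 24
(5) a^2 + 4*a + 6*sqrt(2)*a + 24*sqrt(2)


(1) = sqrt(2)*s^3 - 6*sqrt(2)*s^2 + 13*s^2 - 78*s + 6*sqrt(2)*s - 36*sqrt(2)
(2) = (u - 6)*(u + 1)*(u - sqrt(2))*(u + 2*sqrt(2))
(3) = (h - 3)*(h - 8*I)
(4) = (l - 8)*(l - 3)
(5) = (a + 4)*(a + 6*sqrt(2))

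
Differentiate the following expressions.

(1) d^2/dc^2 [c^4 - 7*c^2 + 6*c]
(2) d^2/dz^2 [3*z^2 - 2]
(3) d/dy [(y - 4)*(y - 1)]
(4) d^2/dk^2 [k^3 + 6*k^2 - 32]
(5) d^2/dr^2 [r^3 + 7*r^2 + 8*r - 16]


(1) = 12*c^2 - 14
(2) = 6
(3) = 2*y - 5
(4) = 6*k + 12
(5) = 6*r + 14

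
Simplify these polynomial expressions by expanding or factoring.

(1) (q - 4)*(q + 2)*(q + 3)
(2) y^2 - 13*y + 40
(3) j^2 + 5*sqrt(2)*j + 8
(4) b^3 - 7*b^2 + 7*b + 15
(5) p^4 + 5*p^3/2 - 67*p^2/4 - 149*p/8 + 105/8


(1) = q^3 + q^2 - 14*q - 24
(2) = (y - 8)*(y - 5)
(3) = (j + sqrt(2))*(j + 4*sqrt(2))
(4) = (b - 5)*(b - 3)*(b + 1)
(5) = (p - 7/2)*(p - 1/2)*(p + 3/2)*(p + 5)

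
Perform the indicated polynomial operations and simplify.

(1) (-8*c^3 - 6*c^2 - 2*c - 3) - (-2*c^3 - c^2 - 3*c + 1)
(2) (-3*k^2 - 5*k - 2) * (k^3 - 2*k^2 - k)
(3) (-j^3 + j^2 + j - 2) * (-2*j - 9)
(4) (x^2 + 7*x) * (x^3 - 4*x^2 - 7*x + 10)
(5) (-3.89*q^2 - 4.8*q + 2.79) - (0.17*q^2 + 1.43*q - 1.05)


(1) = -6*c^3 - 5*c^2 + c - 4
(2) = -3*k^5 + k^4 + 11*k^3 + 9*k^2 + 2*k
(3) = 2*j^4 + 7*j^3 - 11*j^2 - 5*j + 18
(4) = x^5 + 3*x^4 - 35*x^3 - 39*x^2 + 70*x
(5) = -4.06*q^2 - 6.23*q + 3.84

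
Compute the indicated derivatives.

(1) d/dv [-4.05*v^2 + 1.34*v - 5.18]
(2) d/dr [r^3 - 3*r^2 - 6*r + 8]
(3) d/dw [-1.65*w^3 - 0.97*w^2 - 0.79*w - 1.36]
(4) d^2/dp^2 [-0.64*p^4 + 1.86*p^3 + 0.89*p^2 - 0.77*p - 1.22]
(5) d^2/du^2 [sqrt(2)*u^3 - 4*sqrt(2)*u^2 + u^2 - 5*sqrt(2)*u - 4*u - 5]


(1) = 1.34 - 8.1*v
(2) = 3*r^2 - 6*r - 6
(3) = -4.95*w^2 - 1.94*w - 0.79
(4) = -7.68*p^2 + 11.16*p + 1.78
(5) = 6*sqrt(2)*u - 8*sqrt(2) + 2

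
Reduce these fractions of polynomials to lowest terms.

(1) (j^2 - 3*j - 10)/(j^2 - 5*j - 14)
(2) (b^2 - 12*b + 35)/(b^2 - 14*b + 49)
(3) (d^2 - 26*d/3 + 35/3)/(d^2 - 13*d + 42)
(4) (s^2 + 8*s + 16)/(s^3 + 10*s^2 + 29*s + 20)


(1) = (j - 5)/(j - 7)
(2) = (b - 5)/(b - 7)
(3) = (3*d - 5)/(3*d - 18)
(4) = (s + 4)/(s^2 + 6*s + 5)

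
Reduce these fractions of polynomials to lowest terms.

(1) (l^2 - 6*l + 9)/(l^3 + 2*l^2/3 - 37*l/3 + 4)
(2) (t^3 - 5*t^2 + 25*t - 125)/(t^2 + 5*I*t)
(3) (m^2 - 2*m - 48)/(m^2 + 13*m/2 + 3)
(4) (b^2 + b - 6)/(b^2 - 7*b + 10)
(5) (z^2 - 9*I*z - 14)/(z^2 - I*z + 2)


(1) = (3*l - 9)/(3*l^2 + 11*l - 4)
(2) = (t^2 + t*(-5 - 5*I) + 25*I)/t
(3) = (2*m - 16)/(2*m + 1)
(4) = (b + 3)/(b - 5)
(5) = (z - 7*I)/(z + I)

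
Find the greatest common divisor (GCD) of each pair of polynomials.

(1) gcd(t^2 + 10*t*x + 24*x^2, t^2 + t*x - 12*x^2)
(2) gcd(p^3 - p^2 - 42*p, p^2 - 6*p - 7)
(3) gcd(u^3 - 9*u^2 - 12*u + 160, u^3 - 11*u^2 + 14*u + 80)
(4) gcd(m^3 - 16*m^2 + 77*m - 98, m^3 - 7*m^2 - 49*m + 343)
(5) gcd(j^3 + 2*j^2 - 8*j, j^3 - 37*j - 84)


(1) = t + 4*x
(2) = gcd(p*(p - 7)*(p + 6), (p - 7)*(p + 1)) = p - 7
(3) = gcd((u - 8)*(u - 5)*(u + 4), (u - 8)*(u - 5)*(u + 2)) = u^2 - 13*u + 40
(4) = m^2 - 14*m + 49
(5) = gcd(j*(j - 2)*(j + 4), (j - 7)*(j + 3)*(j + 4)) = j + 4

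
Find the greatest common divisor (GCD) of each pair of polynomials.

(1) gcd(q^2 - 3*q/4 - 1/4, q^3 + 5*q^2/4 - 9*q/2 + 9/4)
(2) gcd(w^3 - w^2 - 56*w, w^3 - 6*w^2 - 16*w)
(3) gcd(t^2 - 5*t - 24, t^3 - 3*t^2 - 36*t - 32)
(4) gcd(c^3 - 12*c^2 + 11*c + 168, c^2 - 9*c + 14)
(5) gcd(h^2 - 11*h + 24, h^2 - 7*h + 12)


(1) = gcd((q - 1)*(q + 1/4), (q - 1)*(q - 3/4)*(q + 3)) = q - 1
(2) = gcd(w*(w - 8)*(w + 7), w*(w - 8)*(w + 2)) = w^2 - 8*w
(3) = t - 8
(4) = c - 7
(5) = gcd((h - 8)*(h - 3), (h - 4)*(h - 3)) = h - 3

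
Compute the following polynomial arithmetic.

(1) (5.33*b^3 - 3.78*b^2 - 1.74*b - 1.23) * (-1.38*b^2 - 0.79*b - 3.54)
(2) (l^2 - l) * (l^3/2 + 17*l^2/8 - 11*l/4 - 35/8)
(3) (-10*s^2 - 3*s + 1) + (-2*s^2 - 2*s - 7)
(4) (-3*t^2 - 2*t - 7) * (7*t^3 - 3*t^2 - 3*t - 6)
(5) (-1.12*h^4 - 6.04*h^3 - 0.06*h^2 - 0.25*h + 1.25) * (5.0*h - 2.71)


(1) = -7.3554*b^5 + 1.0057*b^4 - 13.4808*b^3 + 16.4532*b^2 + 7.1313*b + 4.3542
(2) = l^5/2 + 13*l^4/8 - 39*l^3/8 - 13*l^2/8 + 35*l/8
(3) = -12*s^2 - 5*s - 6
(4) = -21*t^5 - 5*t^4 - 34*t^3 + 45*t^2 + 33*t + 42
(5) = -5.6*h^5 - 27.1648*h^4 + 16.0684*h^3 - 1.0874*h^2 + 6.9275*h - 3.3875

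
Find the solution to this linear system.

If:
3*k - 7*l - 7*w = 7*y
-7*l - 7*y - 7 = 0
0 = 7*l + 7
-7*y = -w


Then:
k = -7/3
l = -1
w = 0
y = 0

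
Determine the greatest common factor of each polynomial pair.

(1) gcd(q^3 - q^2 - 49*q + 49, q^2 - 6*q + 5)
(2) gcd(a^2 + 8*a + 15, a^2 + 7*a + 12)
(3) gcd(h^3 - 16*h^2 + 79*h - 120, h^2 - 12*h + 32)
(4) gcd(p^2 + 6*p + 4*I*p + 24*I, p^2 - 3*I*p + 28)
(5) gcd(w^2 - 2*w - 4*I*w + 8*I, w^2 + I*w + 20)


(1) = gcd((q - 7)*(q - 1)*(q + 7), (q - 5)*(q - 1)) = q - 1
(2) = gcd((a + 3)*(a + 5), (a + 3)*(a + 4)) = a + 3
(3) = gcd((h - 8)*(h - 5)*(h - 3), (h - 8)*(h - 4)) = h - 8
(4) = gcd((p + 6)*(p + 4*I), (p - 7*I)*(p + 4*I)) = p + 4*I
(5) = w - 4*I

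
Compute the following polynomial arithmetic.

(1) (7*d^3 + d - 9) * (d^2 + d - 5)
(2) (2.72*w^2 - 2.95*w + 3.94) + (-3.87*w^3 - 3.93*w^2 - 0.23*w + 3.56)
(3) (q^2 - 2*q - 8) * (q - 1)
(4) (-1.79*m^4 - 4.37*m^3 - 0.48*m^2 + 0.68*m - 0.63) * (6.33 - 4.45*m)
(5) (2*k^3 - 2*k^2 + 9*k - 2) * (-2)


(1) = 7*d^5 + 7*d^4 - 34*d^3 - 8*d^2 - 14*d + 45
(2) = -3.87*w^3 - 1.21*w^2 - 3.18*w + 7.5
(3) = q^3 - 3*q^2 - 6*q + 8
(4) = 7.9655*m^5 + 8.1158*m^4 - 25.5261*m^3 - 6.0644*m^2 + 7.1079*m - 3.9879
(5) = -4*k^3 + 4*k^2 - 18*k + 4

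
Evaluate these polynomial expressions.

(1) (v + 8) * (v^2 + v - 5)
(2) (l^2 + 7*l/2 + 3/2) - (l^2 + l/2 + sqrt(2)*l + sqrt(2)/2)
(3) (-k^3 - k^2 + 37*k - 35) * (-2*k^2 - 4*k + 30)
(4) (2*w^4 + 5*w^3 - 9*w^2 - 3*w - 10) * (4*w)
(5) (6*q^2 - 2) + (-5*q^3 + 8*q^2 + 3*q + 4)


(1) = v^3 + 9*v^2 + 3*v - 40
(2) = -sqrt(2)*l + 3*l - sqrt(2)/2 + 3/2
(3) = 2*k^5 + 6*k^4 - 100*k^3 - 108*k^2 + 1250*k - 1050
(4) = 8*w^5 + 20*w^4 - 36*w^3 - 12*w^2 - 40*w
(5) = -5*q^3 + 14*q^2 + 3*q + 2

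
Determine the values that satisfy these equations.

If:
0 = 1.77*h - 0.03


Then:
h = 0.02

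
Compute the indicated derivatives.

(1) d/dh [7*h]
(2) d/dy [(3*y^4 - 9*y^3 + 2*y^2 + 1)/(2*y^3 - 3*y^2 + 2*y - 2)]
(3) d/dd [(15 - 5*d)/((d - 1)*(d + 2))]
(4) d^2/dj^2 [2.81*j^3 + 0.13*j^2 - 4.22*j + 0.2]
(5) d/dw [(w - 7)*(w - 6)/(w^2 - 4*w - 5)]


(1) = 7
(2) = (6*y^6 - 18*y^5 + 41*y^4 - 60*y^3 + 52*y^2 - 2*y - 2)/(4*y^6 - 12*y^5 + 17*y^4 - 20*y^3 + 16*y^2 - 8*y + 4)
(3) = 5*(d^2 - 6*d - 1)/(d^4 + 2*d^3 - 3*d^2 - 4*d + 4)
(4) = 16.86*j + 0.26
(5) = (9*w^2 - 94*w + 233)/(w^4 - 8*w^3 + 6*w^2 + 40*w + 25)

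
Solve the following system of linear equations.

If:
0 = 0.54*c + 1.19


Then:
c = -2.20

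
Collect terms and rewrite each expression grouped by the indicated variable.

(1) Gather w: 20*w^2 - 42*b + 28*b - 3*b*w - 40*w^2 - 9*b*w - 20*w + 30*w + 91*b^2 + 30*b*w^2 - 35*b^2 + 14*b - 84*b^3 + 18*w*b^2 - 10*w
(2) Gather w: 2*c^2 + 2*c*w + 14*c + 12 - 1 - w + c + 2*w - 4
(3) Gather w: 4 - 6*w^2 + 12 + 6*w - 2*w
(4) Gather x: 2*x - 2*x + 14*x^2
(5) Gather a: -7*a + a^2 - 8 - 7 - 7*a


(1) = -84*b^3 + 56*b^2 + w^2*(30*b - 20) + w*(18*b^2 - 12*b)
(2) = 2*c^2 + 15*c + w*(2*c + 1) + 7
(3) = -6*w^2 + 4*w + 16
(4) = 14*x^2
(5) = a^2 - 14*a - 15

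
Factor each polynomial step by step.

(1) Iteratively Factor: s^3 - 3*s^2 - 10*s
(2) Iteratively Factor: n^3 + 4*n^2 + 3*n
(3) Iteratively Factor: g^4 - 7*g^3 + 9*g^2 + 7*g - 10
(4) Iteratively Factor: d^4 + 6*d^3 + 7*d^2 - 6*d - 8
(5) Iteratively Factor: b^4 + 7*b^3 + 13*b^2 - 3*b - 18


(1) = (s)*(s^2 - 3*s - 10) = s*(s - 5)*(s + 2)
(2) = (n + 1)*(n^2 + 3*n) = n*(n + 1)*(n + 3)
(3) = (g - 5)*(g^3 - 2*g^2 - g + 2) = (g - 5)*(g - 2)*(g^2 - 1) = (g - 5)*(g - 2)*(g + 1)*(g - 1)
(4) = (d - 1)*(d^3 + 7*d^2 + 14*d + 8) = (d - 1)*(d + 1)*(d^2 + 6*d + 8) = (d - 1)*(d + 1)*(d + 2)*(d + 4)
(5) = (b + 3)*(b^3 + 4*b^2 + b - 6) = (b + 2)*(b + 3)*(b^2 + 2*b - 3) = (b - 1)*(b + 2)*(b + 3)*(b + 3)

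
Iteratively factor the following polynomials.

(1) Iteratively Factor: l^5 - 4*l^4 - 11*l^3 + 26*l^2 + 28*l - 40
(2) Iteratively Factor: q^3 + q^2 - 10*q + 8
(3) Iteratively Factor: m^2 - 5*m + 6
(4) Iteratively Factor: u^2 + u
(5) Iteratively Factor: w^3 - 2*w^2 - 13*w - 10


(1) = (l - 2)*(l^4 - 2*l^3 - 15*l^2 - 4*l + 20) = (l - 5)*(l - 2)*(l^3 + 3*l^2 - 4) = (l - 5)*(l - 2)*(l - 1)*(l^2 + 4*l + 4) = (l - 5)*(l - 2)*(l - 1)*(l + 2)*(l + 2)
(2) = (q - 1)*(q^2 + 2*q - 8) = (q - 2)*(q - 1)*(q + 4)
(3) = (m - 3)*(m - 2)
(4) = (u + 1)*(u)
(5) = (w + 1)*(w^2 - 3*w - 10) = (w + 1)*(w + 2)*(w - 5)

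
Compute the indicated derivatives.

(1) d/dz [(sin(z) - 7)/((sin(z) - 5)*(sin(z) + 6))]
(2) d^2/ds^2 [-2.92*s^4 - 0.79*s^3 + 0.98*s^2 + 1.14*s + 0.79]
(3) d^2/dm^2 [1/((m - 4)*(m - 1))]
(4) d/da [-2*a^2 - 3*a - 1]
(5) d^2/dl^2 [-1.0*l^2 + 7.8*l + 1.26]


(1) = (14*sin(z) + cos(z)^2 - 24)*cos(z)/((sin(z) - 5)^2*(sin(z) + 6)^2)
(2) = -35.04*s^2 - 4.74*s + 1.96
(3) = 2*((m - 4)^2 + (m - 4)*(m - 1) + (m - 1)^2)/((m - 4)^3*(m - 1)^3)
(4) = -4*a - 3
(5) = -2.00000000000000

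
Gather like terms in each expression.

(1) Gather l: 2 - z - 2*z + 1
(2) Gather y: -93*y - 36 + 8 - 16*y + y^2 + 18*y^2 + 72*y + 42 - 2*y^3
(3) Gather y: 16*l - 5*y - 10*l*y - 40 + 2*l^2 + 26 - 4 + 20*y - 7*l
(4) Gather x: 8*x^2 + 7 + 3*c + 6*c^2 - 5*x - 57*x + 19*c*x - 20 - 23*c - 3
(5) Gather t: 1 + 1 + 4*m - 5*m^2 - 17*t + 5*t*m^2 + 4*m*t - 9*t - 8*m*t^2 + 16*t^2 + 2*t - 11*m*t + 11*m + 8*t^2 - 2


(1) = 3 - 3*z
(2) = -2*y^3 + 19*y^2 - 37*y + 14
(3) = 2*l^2 + 9*l + y*(15 - 10*l) - 18
(4) = 6*c^2 - 20*c + 8*x^2 + x*(19*c - 62) - 16
(5) = -5*m^2 + 15*m + t^2*(24 - 8*m) + t*(5*m^2 - 7*m - 24)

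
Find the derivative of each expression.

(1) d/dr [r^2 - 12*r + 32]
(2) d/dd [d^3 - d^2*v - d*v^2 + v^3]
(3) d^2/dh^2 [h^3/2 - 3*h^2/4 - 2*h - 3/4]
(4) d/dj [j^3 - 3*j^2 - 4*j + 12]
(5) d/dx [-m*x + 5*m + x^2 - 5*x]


(1) = 2*r - 12
(2) = 3*d^2 - 2*d*v - v^2
(3) = 3*h - 3/2
(4) = 3*j^2 - 6*j - 4
(5) = -m + 2*x - 5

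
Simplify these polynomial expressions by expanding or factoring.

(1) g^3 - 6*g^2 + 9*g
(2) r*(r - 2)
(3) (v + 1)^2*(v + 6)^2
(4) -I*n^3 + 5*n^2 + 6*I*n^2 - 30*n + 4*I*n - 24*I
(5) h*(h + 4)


(1) = g*(g - 3)^2
(2) = r^2 - 2*r
(3) = v^4 + 14*v^3 + 61*v^2 + 84*v + 36
(4) = (n - 6)*(n + 4*I)*(-I*n + 1)
(5) = h^2 + 4*h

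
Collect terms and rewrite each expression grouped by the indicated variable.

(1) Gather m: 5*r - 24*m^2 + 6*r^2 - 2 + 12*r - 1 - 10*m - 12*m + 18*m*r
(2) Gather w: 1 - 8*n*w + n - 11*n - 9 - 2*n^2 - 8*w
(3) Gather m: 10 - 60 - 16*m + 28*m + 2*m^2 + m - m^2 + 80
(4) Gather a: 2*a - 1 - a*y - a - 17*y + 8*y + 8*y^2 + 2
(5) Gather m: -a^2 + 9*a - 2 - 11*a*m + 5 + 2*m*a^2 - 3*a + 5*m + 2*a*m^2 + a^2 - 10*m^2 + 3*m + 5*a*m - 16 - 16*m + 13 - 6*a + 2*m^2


(1) = -24*m^2 + m*(18*r - 22) + 6*r^2 + 17*r - 3
(2) = -2*n^2 - 10*n + w*(-8*n - 8) - 8
(3) = m^2 + 13*m + 30
(4) = a*(1 - y) + 8*y^2 - 9*y + 1
(5) = m^2*(2*a - 8) + m*(2*a^2 - 6*a - 8)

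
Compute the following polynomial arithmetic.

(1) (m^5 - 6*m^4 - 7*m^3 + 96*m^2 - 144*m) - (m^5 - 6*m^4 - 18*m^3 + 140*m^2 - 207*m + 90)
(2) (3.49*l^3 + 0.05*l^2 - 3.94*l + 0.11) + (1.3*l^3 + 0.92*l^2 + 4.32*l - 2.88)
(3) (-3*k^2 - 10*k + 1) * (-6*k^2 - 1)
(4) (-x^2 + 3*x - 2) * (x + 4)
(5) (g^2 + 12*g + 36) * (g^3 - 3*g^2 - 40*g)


(1) = 11*m^3 - 44*m^2 + 63*m - 90
(2) = 4.79*l^3 + 0.97*l^2 + 0.38*l - 2.77
(3) = 18*k^4 + 60*k^3 - 3*k^2 + 10*k - 1
(4) = -x^3 - x^2 + 10*x - 8
(5) = g^5 + 9*g^4 - 40*g^3 - 588*g^2 - 1440*g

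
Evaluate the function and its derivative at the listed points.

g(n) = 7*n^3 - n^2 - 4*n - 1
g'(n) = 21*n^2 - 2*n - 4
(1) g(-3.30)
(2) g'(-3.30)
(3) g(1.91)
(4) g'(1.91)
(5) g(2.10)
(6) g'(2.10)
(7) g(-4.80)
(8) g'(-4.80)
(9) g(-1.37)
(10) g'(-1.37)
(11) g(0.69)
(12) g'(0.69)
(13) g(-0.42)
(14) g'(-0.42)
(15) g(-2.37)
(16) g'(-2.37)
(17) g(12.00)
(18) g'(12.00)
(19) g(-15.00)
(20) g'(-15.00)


(1) = -250.25
(2) = 231.29
(3) = 36.49
(4) = 68.79
(5) = 51.02
(6) = 84.41
(7) = -778.98
(8) = 489.44
(9) = -15.40
(10) = 38.15
(11) = -1.94
(12) = 4.62
(13) = -0.02
(14) = 0.54
(15) = -90.32
(16) = 118.69
(17) = 11903.00
(18) = 2996.00
(19) = -23791.00
(20) = 4751.00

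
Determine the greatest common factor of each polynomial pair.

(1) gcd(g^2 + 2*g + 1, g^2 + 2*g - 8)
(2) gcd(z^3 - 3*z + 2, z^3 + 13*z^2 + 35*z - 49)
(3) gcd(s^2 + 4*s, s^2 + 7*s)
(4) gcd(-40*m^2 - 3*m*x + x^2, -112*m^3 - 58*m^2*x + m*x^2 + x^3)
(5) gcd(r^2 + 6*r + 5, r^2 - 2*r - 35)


(1) = 1
(2) = z - 1
(3) = s
(4) = gcd((-8*m + x)*(5*m + x), (-8*m + x)*(2*m + x)*(7*m + x)) = -8*m + x
(5) = gcd((r + 1)*(r + 5), (r - 7)*(r + 5)) = r + 5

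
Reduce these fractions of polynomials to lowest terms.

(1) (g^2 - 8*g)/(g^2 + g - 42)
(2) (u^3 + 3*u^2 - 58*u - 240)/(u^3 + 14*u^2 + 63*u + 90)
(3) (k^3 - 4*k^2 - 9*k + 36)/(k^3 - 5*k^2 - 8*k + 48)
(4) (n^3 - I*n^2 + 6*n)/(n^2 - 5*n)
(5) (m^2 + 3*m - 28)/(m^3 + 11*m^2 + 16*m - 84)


(1) = (g^2 - 8*g)/(g^2 + g - 42)
(2) = (u - 8)/(u + 3)
(3) = (k - 3)/(k - 4)
(4) = (n^2 - I*n + 6)/(n - 5)
(5) = (m - 4)/(m^2 + 4*m - 12)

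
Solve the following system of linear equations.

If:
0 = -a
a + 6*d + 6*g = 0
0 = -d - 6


Then:
a = 0
d = -6
g = 6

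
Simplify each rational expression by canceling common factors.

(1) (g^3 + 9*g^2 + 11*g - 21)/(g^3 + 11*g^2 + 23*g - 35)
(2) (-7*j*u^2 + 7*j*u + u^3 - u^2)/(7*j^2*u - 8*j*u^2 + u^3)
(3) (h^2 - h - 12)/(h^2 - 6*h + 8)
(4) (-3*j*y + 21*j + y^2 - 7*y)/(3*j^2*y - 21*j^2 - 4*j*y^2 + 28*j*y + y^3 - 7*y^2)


(1) = (g + 3)/(g + 5)
(2) = (u - 1)/(-j + u)
(3) = (h + 3)/(h - 2)
(4) = 1/(-j + y)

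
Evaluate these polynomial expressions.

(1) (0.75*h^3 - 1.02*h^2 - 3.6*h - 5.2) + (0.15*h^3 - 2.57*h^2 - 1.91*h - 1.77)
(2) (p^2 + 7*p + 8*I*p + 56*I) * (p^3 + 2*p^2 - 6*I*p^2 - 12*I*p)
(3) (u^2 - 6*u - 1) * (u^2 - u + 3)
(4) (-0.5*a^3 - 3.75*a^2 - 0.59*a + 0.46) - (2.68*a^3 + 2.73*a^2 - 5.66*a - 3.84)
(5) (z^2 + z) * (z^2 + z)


(1) = 0.9*h^3 - 3.59*h^2 - 5.51*h - 6.97
(2) = p^5 + 9*p^4 + 2*I*p^4 + 62*p^3 + 18*I*p^3 + 432*p^2 + 28*I*p^2 + 672*p
(3) = u^4 - 7*u^3 + 8*u^2 - 17*u - 3
(4) = -3.18*a^3 - 6.48*a^2 + 5.07*a + 4.3
(5) = z^4 + 2*z^3 + z^2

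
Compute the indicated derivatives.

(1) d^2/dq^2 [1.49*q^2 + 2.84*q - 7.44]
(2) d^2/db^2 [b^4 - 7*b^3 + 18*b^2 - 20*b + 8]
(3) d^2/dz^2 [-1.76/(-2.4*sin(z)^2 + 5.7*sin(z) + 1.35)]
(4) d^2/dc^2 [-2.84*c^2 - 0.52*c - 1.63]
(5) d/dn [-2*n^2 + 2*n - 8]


(1) = 2.98000000000000
(2) = 12*b^2 - 42*b + 36
(3) = (40.5504*sin(z)^4 - 72.2304*sin(z)^3 + 19.1664*sin(z)^2 + 130.9176*sin(z) - 125.7696)/(-2.4*sin(z)^2 + 5.7*sin(z) + 1.35)^3
(4) = -5.68000000000000
(5) = 2 - 4*n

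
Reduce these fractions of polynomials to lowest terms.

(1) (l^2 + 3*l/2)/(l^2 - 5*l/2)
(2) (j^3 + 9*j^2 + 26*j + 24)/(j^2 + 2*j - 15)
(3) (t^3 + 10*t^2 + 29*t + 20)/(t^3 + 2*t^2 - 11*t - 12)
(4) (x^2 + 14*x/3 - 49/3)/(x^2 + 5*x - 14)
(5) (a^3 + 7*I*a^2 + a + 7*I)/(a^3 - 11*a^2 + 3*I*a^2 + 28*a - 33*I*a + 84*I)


(1) = (2*l + 3)/(2*l - 5)
(2) = (j^3 + 9*j^2 + 26*j + 24)/(j^2 + 2*j - 15)
(3) = (t + 5)/(t - 3)
(4) = (3*x - 7)/(3*x - 6)
(5) = (a^3 + 7*I*a^2 + a + 7*I)/(a^3 + a^2*(-11 + 3*I) + a*(28 - 33*I) + 84*I)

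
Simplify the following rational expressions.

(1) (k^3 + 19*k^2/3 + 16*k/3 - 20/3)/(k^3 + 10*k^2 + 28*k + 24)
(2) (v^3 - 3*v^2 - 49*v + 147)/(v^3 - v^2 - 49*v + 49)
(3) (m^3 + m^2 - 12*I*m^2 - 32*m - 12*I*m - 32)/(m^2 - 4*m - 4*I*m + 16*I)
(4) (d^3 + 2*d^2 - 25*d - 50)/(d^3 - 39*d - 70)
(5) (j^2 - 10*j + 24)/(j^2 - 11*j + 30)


(1) = (3*k^2 + 13*k - 10)/(3*k^2 + 24*k + 36)
(2) = (v - 3)/(v - 1)
(3) = (m^2 + m*(1 - 8*I) - 8*I)/(m - 4)
(4) = (d - 5)/(d - 7)
(5) = (j - 4)/(j - 5)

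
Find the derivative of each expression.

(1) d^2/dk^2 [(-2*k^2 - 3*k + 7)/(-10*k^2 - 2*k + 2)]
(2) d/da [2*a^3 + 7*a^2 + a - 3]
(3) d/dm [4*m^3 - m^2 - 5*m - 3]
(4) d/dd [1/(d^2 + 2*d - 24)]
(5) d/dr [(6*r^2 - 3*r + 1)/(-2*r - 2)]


(1) = (65*k^3 - 495*k^2 - 60*k - 37)/(125*k^6 + 75*k^5 - 60*k^4 - 29*k^3 + 12*k^2 + 3*k - 1)
(2) = 6*a^2 + 14*a + 1
(3) = 12*m^2 - 2*m - 5
(4) = 2*(-d - 1)/(d^2 + 2*d - 24)^2
(5) = (-3*r^2 - 6*r + 2)/(r^2 + 2*r + 1)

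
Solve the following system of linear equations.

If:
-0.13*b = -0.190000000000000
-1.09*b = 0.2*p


Then:
b = 1.46
p = -7.97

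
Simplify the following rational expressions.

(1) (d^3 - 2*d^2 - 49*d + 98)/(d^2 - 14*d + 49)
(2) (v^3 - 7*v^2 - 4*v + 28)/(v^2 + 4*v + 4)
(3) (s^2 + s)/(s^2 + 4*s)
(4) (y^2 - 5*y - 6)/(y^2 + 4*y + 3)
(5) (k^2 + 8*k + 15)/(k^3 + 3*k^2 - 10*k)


(1) = (d^2 + 5*d - 14)/(d - 7)
(2) = (v^2 - 9*v + 14)/(v + 2)
(3) = (s + 1)/(s + 4)
(4) = (y - 6)/(y + 3)
(5) = (k + 3)/(k^2 - 2*k)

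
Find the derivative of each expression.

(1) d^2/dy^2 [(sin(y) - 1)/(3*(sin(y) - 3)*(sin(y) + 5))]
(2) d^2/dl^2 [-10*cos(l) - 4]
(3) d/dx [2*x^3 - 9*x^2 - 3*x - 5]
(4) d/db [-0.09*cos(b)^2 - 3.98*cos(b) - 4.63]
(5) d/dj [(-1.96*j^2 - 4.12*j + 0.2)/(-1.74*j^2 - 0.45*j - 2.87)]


(1) = (-sin(y)^5 + 6*sin(y)^4 - 82*sin(y)^3 + 28*sin(y)^2 - 117*sin(y) + 22)/(3*(sin(y) - 3)^3*(sin(y) + 5)^3)
(2) = 10*cos(l)
(3) = 6*x^2 - 18*x - 3
(4) = (0.18*cos(b) + 3.98)*sin(b)
(5) = (-6.2868*j^2 + 11.9464*j + 11.9144)/(3.0276*j^4 + 1.566*j^3 + 10.1901*j^2 + 2.583*j + 8.2369)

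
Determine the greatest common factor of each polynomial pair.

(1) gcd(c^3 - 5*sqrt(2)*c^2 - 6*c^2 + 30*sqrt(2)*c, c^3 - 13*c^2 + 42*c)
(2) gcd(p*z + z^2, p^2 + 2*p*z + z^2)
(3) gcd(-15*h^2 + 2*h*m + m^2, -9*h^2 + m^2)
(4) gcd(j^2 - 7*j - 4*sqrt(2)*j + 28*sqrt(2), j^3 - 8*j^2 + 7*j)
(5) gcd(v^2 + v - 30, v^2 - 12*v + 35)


(1) = gcd(c*(c - 6)*(c - 5*sqrt(2)), c*(c - 7)*(c - 6)) = c^2 - 6*c
(2) = p + z
(3) = 3*h - m
(4) = gcd((j - 7)*(j - 4*sqrt(2)), j*(j - 7)*(j - 1)) = j - 7
(5) = gcd((v - 5)*(v + 6), (v - 7)*(v - 5)) = v - 5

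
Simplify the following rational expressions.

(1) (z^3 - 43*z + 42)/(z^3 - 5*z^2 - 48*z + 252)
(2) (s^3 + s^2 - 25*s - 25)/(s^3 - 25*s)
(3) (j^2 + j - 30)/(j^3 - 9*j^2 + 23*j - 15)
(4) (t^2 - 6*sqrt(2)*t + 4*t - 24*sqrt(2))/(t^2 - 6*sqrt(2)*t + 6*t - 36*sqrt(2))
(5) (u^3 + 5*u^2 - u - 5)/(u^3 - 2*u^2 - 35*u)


(1) = (z - 1)/(z - 6)
(2) = (s + 1)/s
(3) = (j + 6)/(j^2 - 4*j + 3)
(4) = (t + 4)/(t + 6)
(5) = (u^2 - 1)/(u^2 - 7*u)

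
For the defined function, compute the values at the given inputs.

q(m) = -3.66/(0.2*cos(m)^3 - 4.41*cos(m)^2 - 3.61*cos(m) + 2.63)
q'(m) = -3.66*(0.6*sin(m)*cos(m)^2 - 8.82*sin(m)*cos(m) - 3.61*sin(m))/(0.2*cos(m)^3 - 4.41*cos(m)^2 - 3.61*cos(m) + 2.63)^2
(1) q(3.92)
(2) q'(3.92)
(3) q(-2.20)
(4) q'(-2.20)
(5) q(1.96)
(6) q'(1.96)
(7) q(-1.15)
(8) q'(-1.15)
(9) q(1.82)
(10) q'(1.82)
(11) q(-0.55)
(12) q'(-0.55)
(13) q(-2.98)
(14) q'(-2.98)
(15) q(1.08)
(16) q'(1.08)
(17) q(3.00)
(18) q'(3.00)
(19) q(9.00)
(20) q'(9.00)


(1) = -1.27
(2) = 0.91
(3) = -1.15
(4) = 0.52
(5) = -1.09
(6) = 0.05
(7) = -8.45
(8) = -126.66
(9) = -1.13
(10) = 0.47
(11) = 1.04
(12) = -1.64
(13) = -2.15
(14) = 1.15
(15) = 121.04
(16) = 26951.07
(17) = -2.17
(18) = -1.04
(19) = -1.74
(20) = -1.67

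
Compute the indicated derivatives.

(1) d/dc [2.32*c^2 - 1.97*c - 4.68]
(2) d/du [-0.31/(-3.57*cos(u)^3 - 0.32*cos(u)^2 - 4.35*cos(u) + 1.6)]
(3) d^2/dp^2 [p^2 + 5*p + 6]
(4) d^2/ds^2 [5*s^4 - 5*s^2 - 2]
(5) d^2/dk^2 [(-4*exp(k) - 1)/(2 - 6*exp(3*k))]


(1) = 4.64*c - 1.97
(2) = (3.3201*cos(u)^2 + 0.1984*cos(u) + 1.3485)*sin(u)/(3.57*cos(u)^3 + 0.32*cos(u)^2 + 4.35*cos(u) - 1.6)^2
(3) = 2
(4) = 60*s^2 - 10
(5) = (144*exp(6*k) + 81*exp(5*k) + 156*exp(3*k) + 27*exp(2*k) + 4)*exp(k)/(2*(27*exp(9*k) - 27*exp(6*k) + 9*exp(3*k) - 1))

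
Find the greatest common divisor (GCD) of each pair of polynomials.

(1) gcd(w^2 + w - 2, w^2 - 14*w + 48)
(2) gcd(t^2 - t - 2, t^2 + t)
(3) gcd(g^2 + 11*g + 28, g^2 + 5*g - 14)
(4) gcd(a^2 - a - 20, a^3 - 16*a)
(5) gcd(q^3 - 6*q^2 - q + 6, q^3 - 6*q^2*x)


(1) = gcd((w - 1)*(w + 2), (w - 8)*(w - 6)) = 1
(2) = t + 1
(3) = gcd((g + 4)*(g + 7), (g - 2)*(g + 7)) = g + 7
(4) = a + 4
(5) = 1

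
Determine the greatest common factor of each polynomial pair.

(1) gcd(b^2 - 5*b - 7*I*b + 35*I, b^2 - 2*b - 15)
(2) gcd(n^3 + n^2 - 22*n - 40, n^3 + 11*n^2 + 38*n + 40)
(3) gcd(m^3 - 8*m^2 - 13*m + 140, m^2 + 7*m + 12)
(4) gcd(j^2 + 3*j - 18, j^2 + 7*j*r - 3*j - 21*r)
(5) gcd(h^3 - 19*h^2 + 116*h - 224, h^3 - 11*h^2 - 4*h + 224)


(1) = gcd((b - 5)*(b - 7*I), (b - 5)*(b + 3)) = b - 5
(2) = n^2 + 6*n + 8
(3) = m + 4
(4) = gcd((j - 3)*(j + 6), (j - 3)*(j + 7*r)) = j - 3
(5) = h^2 - 15*h + 56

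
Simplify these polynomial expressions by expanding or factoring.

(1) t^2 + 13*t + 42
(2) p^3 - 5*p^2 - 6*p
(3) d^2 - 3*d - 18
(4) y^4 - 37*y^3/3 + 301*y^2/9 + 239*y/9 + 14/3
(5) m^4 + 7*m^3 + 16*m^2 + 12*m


(1) = (t + 6)*(t + 7)
(2) = p*(p - 6)*(p + 1)
(3) = (d - 6)*(d + 3)
(4) = (y - 7)*(y - 6)*(y + 1/3)^2
(5) = m*(m + 2)^2*(m + 3)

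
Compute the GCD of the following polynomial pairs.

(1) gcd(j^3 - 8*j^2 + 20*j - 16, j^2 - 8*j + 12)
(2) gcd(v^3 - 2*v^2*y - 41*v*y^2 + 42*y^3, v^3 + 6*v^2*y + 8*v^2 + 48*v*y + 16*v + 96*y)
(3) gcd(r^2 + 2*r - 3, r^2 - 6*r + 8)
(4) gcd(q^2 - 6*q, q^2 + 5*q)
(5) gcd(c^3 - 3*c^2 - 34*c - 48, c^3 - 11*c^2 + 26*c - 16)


(1) = gcd((j - 4)*(j - 2)^2, (j - 6)*(j - 2)) = j - 2
(2) = gcd((v - 7*y)*(v - y)*(v + 6*y), (v + 4)^2*(v + 6*y)) = v + 6*y
(3) = 1
(4) = gcd(q*(q - 6), q*(q + 5)) = q
(5) = gcd((c - 8)*(c + 2)*(c + 3), (c - 8)*(c - 2)*(c - 1)) = c - 8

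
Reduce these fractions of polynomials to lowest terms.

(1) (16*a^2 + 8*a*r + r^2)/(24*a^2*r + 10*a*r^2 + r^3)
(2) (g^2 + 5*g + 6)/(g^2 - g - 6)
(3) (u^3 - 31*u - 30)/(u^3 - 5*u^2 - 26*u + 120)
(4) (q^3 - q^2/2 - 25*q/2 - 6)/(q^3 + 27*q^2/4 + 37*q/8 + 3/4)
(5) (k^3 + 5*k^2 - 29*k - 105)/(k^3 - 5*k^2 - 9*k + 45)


(1) = (4*a + r)/(6*a*r + r^2)
(2) = (g + 3)/(g - 3)
(3) = (u + 1)/(u - 4)
(4) = (4*q^2 - 4*q - 48)/(4*q^2 + 25*q + 6)
(5) = (k + 7)/(k - 3)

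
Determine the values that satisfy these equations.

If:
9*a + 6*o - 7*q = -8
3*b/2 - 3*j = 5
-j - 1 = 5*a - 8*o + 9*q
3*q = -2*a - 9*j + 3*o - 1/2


Then:
a = 5*q/293 - 201/293
b = 76*q/879 + 974/293
j = 38*q/879 - 4/879
o = 1003*q/879 - 535/1758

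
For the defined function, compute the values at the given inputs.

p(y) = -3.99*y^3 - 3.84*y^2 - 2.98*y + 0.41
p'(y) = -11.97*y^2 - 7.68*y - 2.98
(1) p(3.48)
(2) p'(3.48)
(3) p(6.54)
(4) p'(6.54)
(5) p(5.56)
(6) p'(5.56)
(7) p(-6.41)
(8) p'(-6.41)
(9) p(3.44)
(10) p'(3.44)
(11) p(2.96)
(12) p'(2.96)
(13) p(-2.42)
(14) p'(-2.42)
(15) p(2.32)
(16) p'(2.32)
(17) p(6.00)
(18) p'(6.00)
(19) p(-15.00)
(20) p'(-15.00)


(1) = -224.62
(2) = -174.67
(3) = -1299.43
(4) = -565.18
(5) = -820.67
(6) = -415.72
(7) = 912.60
(8) = -445.58
(9) = -217.71
(10) = -171.05
(11) = -145.53
(12) = -130.59
(13) = 41.68
(14) = -54.50
(15) = -77.00
(16) = -85.22
(17) = -1017.55
(18) = -479.98
(19) = 12647.36
(20) = -2581.03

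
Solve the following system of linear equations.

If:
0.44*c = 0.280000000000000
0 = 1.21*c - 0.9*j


Then:
c = 0.64
j = 0.86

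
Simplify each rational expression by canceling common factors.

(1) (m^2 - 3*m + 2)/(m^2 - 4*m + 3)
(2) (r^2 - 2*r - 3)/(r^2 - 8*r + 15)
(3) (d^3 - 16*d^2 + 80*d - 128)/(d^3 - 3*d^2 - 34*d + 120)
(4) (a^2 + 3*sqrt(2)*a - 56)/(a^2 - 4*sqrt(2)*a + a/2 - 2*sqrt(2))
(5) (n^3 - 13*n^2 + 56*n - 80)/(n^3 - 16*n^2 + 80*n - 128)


(1) = (m - 2)/(m - 3)
(2) = (r + 1)/(r - 5)
(3) = (d^2 - 12*d + 32)/(d^2 + d - 30)
(4) = (2*a + 14*sqrt(2))/(2*a + 1)
(5) = (n - 5)/(n - 8)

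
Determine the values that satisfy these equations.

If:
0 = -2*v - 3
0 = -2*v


Then:
No Solution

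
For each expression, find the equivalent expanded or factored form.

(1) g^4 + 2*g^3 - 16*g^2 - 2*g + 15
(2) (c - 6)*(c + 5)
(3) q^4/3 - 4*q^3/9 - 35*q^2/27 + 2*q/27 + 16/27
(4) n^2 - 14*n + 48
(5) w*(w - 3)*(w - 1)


(1) = (g - 3)*(g - 1)*(g + 1)*(g + 5)
(2) = c^2 - c - 30
(3) = (q/3 + 1/3)*(q - 8/3)*(q - 2/3)*(q + 1)
(4) = (n - 8)*(n - 6)
(5) = w^3 - 4*w^2 + 3*w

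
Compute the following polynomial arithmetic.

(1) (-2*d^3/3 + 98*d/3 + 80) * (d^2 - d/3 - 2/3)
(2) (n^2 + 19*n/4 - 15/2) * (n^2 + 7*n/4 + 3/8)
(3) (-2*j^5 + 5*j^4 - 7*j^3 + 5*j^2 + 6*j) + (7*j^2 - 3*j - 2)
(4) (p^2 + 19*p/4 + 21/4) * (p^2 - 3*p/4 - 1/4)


(1) = -2*d^5/3 + 2*d^4/9 + 298*d^3/9 + 622*d^2/9 - 436*d/9 - 160/3
(2) = n^4 + 13*n^3/2 + 19*n^2/16 - 363*n/32 - 45/16
(3) = -2*j^5 + 5*j^4 - 7*j^3 + 12*j^2 + 3*j - 2
(4) = p^4 + 4*p^3 + 23*p^2/16 - 41*p/8 - 21/16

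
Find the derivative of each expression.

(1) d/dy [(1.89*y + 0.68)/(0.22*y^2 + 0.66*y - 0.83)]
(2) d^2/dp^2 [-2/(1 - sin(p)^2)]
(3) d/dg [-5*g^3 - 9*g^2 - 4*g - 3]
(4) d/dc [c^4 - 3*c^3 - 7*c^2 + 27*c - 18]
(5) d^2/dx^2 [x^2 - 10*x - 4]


(1) = (0.4158*y^2 + 1.2474*y - (0.44*y + 0.66)*(1.89*y + 0.68) - 1.5687)/(0.22*y^2 + 0.66*y - 0.83)^2
(2) = (8*cos(p)^2 - 12)/cos(p)^4
(3) = -15*g^2 - 18*g - 4
(4) = 4*c^3 - 9*c^2 - 14*c + 27
(5) = 2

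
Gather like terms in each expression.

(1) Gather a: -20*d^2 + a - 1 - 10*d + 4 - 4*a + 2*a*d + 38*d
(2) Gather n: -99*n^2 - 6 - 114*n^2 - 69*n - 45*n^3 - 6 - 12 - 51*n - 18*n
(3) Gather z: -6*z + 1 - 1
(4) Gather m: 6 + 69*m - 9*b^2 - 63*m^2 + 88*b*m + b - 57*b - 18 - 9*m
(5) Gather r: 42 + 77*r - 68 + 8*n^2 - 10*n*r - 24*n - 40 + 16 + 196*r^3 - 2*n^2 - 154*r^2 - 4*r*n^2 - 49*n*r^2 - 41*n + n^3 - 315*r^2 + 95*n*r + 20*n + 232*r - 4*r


(1) = a*(2*d - 3) - 20*d^2 + 28*d + 3
(2) = -45*n^3 - 213*n^2 - 138*n - 24
(3) = -6*z
(4) = -9*b^2 - 56*b - 63*m^2 + m*(88*b + 60) - 12
(5) = n^3 + 6*n^2 - 45*n + 196*r^3 + r^2*(-49*n - 469) + r*(-4*n^2 + 85*n + 305) - 50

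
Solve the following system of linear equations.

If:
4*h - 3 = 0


Then:
h = 3/4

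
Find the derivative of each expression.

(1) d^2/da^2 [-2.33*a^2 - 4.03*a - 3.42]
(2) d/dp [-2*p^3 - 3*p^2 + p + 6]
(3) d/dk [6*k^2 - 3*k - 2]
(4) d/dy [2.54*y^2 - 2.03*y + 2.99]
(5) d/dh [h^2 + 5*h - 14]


(1) = -4.66000000000000
(2) = -6*p^2 - 6*p + 1
(3) = 12*k - 3
(4) = 5.08*y - 2.03
(5) = 2*h + 5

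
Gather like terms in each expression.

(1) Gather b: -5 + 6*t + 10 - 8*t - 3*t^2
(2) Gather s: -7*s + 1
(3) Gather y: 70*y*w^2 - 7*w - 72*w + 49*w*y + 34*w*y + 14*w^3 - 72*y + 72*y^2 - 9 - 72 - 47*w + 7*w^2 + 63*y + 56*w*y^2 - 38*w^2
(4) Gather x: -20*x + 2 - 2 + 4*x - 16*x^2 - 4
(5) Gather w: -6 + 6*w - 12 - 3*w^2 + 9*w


(1) = -3*t^2 - 2*t + 5
(2) = 1 - 7*s
(3) = 14*w^3 - 31*w^2 - 126*w + y^2*(56*w + 72) + y*(70*w^2 + 83*w - 9) - 81
(4) = -16*x^2 - 16*x - 4
(5) = -3*w^2 + 15*w - 18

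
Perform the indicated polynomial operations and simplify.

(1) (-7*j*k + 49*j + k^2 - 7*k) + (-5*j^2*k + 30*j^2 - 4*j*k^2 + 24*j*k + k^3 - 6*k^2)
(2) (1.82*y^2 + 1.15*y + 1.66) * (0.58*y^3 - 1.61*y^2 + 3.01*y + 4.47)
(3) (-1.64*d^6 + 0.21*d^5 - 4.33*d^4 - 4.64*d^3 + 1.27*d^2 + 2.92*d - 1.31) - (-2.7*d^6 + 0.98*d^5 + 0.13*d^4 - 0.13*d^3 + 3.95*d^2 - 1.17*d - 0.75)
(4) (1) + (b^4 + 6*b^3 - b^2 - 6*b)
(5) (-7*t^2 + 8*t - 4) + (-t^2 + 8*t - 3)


(1) = -5*j^2*k + 30*j^2 - 4*j*k^2 + 17*j*k + 49*j + k^3 - 5*k^2 - 7*k
(2) = 1.0556*y^5 - 2.2632*y^4 + 4.5895*y^3 + 8.9243*y^2 + 10.1371*y + 7.4202
(3) = 1.06*d^6 - 0.77*d^5 - 4.46*d^4 - 4.51*d^3 - 2.68*d^2 + 4.09*d - 0.56
(4) = b^4 + 6*b^3 - b^2 - 6*b + 1
(5) = -8*t^2 + 16*t - 7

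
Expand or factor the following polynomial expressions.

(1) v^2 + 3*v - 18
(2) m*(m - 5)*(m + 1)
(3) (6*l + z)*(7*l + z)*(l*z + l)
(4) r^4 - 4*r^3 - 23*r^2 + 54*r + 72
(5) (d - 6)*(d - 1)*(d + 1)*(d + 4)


(1) = (v - 3)*(v + 6)
(2) = m^3 - 4*m^2 - 5*m
(3) = 42*l^3*z + 42*l^3 + 13*l^2*z^2 + 13*l^2*z + l*z^3 + l*z^2
(4) = (r - 6)*(r - 3)*(r + 1)*(r + 4)
(5) = d^4 - 2*d^3 - 25*d^2 + 2*d + 24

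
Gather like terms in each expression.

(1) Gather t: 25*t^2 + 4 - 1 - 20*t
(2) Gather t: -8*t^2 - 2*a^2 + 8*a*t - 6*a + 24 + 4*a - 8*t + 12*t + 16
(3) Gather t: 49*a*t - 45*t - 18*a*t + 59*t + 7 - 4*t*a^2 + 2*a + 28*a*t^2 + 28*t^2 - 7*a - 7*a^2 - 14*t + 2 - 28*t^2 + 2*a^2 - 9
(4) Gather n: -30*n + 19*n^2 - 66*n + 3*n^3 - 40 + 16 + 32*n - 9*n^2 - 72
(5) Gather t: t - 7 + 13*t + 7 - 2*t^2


(1) = 25*t^2 - 20*t + 3
(2) = -2*a^2 - 2*a - 8*t^2 + t*(8*a + 4) + 40
(3) = -5*a^2 + 28*a*t^2 - 5*a + t*(-4*a^2 + 31*a)
(4) = 3*n^3 + 10*n^2 - 64*n - 96
(5) = -2*t^2 + 14*t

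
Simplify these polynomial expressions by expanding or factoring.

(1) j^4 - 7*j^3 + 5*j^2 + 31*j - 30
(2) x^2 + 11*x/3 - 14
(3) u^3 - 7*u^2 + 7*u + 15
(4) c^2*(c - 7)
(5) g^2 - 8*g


(1) = (j - 5)*(j - 3)*(j - 1)*(j + 2)
(2) = (x - 7/3)*(x + 6)
(3) = (u - 5)*(u - 3)*(u + 1)
(4) = c^3 - 7*c^2
(5) = g*(g - 8)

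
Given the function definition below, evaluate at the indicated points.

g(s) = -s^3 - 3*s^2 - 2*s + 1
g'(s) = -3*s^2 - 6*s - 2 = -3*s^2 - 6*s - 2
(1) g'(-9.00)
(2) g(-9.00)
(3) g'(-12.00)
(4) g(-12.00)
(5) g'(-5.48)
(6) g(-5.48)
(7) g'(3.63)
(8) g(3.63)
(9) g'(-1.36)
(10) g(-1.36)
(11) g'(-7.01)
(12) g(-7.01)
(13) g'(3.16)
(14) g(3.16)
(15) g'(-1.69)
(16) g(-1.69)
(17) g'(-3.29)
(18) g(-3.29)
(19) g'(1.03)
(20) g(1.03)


(1) = -191.00
(2) = 505.00
(3) = -362.00
(4) = 1321.00
(5) = -59.21
(6) = 86.44
(7) = -63.31
(8) = -93.62
(9) = 0.61
(10) = 0.69
(11) = -107.36
(12) = 212.07
(13) = -50.92
(14) = -66.83
(15) = -0.43
(16) = 0.64
(17) = -14.73
(18) = 10.72
(19) = -11.36
(20) = -5.34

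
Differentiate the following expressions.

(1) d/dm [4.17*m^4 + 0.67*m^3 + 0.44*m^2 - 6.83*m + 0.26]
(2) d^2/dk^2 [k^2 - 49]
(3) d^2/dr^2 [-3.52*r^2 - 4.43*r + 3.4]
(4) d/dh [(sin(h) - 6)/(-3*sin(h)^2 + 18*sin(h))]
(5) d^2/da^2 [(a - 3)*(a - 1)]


(1) = 16.68*m^3 + 2.01*m^2 + 0.88*m - 6.83
(2) = 2
(3) = -7.04000000000000
(4) = cos(h)/(3*sin(h)^2)
(5) = 2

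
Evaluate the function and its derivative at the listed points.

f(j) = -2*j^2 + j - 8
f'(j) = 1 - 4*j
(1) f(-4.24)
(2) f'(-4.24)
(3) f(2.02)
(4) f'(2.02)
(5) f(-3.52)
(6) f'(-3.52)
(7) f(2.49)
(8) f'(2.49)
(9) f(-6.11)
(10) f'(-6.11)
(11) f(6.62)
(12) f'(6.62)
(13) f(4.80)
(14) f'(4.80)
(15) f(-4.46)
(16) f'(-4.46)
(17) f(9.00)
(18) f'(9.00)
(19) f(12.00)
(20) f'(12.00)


(1) = -48.20
(2) = 17.96
(3) = -14.14
(4) = -7.08
(5) = -36.30
(6) = 15.08
(7) = -17.91
(8) = -8.96
(9) = -88.77
(10) = 25.44
(11) = -89.03
(12) = -25.48
(13) = -49.28
(14) = -18.20
(15) = -52.24
(16) = 18.84
(17) = -161.00
(18) = -35.00
(19) = -284.00
(20) = -47.00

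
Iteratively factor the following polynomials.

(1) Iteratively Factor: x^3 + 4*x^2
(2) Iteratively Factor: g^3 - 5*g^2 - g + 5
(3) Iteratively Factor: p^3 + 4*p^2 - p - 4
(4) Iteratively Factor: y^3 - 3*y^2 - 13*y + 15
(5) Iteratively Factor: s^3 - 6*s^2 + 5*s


(1) = (x + 4)*(x^2) = x*(x + 4)*(x)
(2) = (g + 1)*(g^2 - 6*g + 5) = (g - 1)*(g + 1)*(g - 5)
(3) = (p + 1)*(p^2 + 3*p - 4) = (p + 1)*(p + 4)*(p - 1)
(4) = (y - 1)*(y^2 - 2*y - 15) = (y - 5)*(y - 1)*(y + 3)
(5) = (s - 5)*(s^2 - s) = (s - 5)*(s - 1)*(s)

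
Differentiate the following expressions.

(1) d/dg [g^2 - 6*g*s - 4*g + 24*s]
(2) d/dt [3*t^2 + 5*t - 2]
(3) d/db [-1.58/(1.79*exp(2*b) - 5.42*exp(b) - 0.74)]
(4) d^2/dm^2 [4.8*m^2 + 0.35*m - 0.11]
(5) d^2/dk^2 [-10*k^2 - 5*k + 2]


(1) = 2*g - 6*s - 4
(2) = 6*t + 5
(3) = (5.6564*exp(b) - 8.5636)*exp(b)/(-1.79*exp(2*b) + 5.42*exp(b) + 0.74)^2
(4) = 9.60000000000000
(5) = -20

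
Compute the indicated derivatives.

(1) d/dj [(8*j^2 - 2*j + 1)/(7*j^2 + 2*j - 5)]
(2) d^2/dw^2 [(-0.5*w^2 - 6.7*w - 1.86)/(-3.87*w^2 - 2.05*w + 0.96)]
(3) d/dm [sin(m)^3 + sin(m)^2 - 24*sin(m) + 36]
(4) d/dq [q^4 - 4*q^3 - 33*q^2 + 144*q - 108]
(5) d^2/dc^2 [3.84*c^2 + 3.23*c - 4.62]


(1) = 2*(15*j^2 - 47*j + 4)/(49*j^4 + 28*j^3 - 66*j^2 - 20*j + 25)
(2) = (192.75696*w^3 + 178.287804*w^2 + 237.8889*w + 56.746644)/(57.960603*w^6 + 92.107935*w^5 + 5.657553*w^4 - 37.081835*w^3 - 1.403424*w^2 + 5.66784*w - 0.884736)
(3) = (3*sin(m)^2 + 2*sin(m) - 24)*cos(m)
(4) = 4*q^3 - 12*q^2 - 66*q + 144
(5) = 7.68000000000000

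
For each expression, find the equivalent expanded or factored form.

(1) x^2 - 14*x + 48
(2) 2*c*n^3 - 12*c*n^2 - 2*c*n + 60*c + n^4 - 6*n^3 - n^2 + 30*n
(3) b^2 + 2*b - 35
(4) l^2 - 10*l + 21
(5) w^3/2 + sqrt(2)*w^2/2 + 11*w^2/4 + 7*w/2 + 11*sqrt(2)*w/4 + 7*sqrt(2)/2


(1) = (x - 8)*(x - 6)
(2) = (2*c + n)*(n - 5)*(n - 3)*(n + 2)
(3) = (b - 5)*(b + 7)
(4) = (l - 7)*(l - 3)
(5) = (w/2 + sqrt(2)/2)*(w + 2)*(w + 7/2)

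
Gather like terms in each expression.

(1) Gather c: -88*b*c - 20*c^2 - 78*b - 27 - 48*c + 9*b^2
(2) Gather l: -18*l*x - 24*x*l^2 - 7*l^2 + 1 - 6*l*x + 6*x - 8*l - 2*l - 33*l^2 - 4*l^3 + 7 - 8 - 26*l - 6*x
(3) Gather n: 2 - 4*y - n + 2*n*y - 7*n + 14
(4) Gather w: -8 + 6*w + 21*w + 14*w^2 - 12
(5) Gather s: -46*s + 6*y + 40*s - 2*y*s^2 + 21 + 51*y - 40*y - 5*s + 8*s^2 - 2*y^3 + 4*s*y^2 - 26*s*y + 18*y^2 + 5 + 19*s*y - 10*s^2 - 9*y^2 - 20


(1) = 9*b^2 - 78*b - 20*c^2 + c*(-88*b - 48) - 27
(2) = -4*l^3 + l^2*(-24*x - 40) + l*(-24*x - 36)
(3) = n*(2*y - 8) - 4*y + 16
(4) = 14*w^2 + 27*w - 20
(5) = s^2*(-2*y - 2) + s*(4*y^2 - 7*y - 11) - 2*y^3 + 9*y^2 + 17*y + 6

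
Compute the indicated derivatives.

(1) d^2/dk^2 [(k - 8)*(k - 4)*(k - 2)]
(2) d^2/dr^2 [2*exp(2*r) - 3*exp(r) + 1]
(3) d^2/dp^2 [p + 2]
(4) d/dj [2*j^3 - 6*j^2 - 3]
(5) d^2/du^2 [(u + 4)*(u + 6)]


(1) = 6*k - 28
(2) = (8*exp(r) - 3)*exp(r)
(3) = 0
(4) = 6*j*(j - 2)
(5) = 2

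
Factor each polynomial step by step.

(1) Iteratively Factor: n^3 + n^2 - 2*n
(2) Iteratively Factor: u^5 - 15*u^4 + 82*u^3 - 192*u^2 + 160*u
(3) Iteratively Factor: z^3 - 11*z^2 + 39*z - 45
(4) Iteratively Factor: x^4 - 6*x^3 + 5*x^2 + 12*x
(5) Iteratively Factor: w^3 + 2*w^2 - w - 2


(1) = (n - 1)*(n^2 + 2*n) = n*(n - 1)*(n + 2)
(2) = (u - 5)*(u^4 - 10*u^3 + 32*u^2 - 32*u) = u*(u - 5)*(u^3 - 10*u^2 + 32*u - 32) = u*(u - 5)*(u - 4)*(u^2 - 6*u + 8) = u*(u - 5)*(u - 4)^2*(u - 2)
(3) = (z - 3)*(z^2 - 8*z + 15) = (z - 3)^2*(z - 5)
(4) = (x - 3)*(x^3 - 3*x^2 - 4*x) = (x - 4)*(x - 3)*(x^2 + x) = x*(x - 4)*(x - 3)*(x + 1)
(5) = (w + 2)*(w^2 - 1) = (w + 1)*(w + 2)*(w - 1)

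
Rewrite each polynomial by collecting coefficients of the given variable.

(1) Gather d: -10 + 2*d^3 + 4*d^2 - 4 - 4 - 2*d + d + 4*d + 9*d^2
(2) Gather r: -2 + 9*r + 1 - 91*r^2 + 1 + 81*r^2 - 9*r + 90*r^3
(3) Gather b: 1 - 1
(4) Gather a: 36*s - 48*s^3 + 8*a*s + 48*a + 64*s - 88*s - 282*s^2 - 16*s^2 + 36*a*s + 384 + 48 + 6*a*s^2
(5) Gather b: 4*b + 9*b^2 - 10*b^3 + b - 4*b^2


(1) = 2*d^3 + 13*d^2 + 3*d - 18
(2) = 90*r^3 - 10*r^2
(3) = 0
(4) = a*(6*s^2 + 44*s + 48) - 48*s^3 - 298*s^2 + 12*s + 432
(5) = -10*b^3 + 5*b^2 + 5*b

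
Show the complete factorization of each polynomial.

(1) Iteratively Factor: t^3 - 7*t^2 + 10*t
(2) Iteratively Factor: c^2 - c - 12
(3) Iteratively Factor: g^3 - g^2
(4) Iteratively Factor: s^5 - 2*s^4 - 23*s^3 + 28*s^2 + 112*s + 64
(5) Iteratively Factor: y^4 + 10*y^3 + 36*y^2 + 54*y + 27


(1) = (t - 5)*(t^2 - 2*t) = t*(t - 5)*(t - 2)
(2) = (c - 4)*(c + 3)
(3) = (g)*(g^2 - g) = g*(g - 1)*(g)
(4) = (s + 4)*(s^4 - 6*s^3 + s^2 + 24*s + 16) = (s + 1)*(s + 4)*(s^3 - 7*s^2 + 8*s + 16) = (s - 4)*(s + 1)*(s + 4)*(s^2 - 3*s - 4) = (s - 4)*(s + 1)^2*(s + 4)*(s - 4)
(5) = (y + 3)*(y^3 + 7*y^2 + 15*y + 9) = (y + 3)^2*(y^2 + 4*y + 3) = (y + 1)*(y + 3)^2*(y + 3)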